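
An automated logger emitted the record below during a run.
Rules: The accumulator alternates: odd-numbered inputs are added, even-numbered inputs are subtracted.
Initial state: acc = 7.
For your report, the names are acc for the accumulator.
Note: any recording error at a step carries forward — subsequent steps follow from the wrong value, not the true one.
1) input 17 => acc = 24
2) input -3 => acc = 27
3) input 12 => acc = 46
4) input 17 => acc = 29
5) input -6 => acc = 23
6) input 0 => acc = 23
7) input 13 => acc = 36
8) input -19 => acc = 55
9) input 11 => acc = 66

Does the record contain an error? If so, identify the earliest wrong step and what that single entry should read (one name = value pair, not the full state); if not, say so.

step 3, acc = 39

1. acc = 7 + 17 = 24 (confirmed correct)
2. acc = 24 - -3 = 27 (agrees with the record)
3. acc = 27 + 12 = 39 (not what was recorded)
So the first discrepancy is step 3, where the right value is acc = 39.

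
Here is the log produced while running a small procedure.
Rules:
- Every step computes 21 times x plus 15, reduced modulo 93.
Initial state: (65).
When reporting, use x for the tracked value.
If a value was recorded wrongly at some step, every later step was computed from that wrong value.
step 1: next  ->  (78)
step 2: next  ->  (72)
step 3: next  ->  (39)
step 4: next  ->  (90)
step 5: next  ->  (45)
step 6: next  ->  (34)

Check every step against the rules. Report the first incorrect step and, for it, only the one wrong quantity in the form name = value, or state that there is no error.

Step 1: x = (21*65 + 15) mod 93 = 78 — agrees with the log.
Step 2: x = (21*78 + 15) mod 93 = 72 — no discrepancy.
Step 3: x = (21*72 + 15) mod 93 = 39 — in agreement.
Step 4: x = (21*39 + 15) mod 93 = 90 — exactly as logged.
Step 5: x = (21*90 + 15) mod 93 = 45 — confirmed correct.
Step 6: x = (21*45 + 15) mod 93 = 30 — this is not what the log shows.
That makes step 6 the first incorrect line — x = 30 is what it should show.

step 6, x = 30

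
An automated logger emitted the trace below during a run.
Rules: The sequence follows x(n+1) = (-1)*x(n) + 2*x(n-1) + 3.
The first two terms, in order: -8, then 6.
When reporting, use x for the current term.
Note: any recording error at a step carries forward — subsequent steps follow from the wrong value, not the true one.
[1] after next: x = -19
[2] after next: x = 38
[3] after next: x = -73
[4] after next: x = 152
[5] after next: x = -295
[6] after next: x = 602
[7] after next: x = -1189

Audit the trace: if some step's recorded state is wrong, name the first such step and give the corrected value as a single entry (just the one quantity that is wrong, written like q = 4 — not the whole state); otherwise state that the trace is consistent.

Recomputing the run from the initial state:
step 1: x = -19
step 2: x = 34
step 3: x = -69
step 4: x = 140
step 5: x = -275
step 6: x = 558
step 7: x = -1105
The first disagreement with the trace is at step 2, where the value should be x = 34.

step 2, x = 34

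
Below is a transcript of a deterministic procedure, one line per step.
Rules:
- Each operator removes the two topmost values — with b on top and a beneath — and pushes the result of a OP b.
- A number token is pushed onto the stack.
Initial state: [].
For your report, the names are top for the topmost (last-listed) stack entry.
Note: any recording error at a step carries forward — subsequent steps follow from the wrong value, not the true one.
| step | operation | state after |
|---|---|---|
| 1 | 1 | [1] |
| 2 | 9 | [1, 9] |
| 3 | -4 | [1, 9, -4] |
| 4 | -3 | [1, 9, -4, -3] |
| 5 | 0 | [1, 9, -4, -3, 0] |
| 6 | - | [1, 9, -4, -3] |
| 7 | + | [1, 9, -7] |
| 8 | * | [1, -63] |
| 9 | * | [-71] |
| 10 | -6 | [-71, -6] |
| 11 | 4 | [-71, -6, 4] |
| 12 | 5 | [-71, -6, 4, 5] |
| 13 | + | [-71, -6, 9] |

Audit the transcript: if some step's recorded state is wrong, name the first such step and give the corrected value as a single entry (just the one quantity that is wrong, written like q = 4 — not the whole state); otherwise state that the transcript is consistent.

step 1: push 1: top = 1 -> checks out
step 2: push 9: top = 9 -> checks out
step 3: push -4: top = -4 -> checks out
step 4: push -3: top = -3 -> matches
step 5: push 0: top = 0 -> checks out
step 6: -3 - 0 = -3 -> matches
step 7: -4 + -3 = -7 -> confirmed correct
step 8: 9 * -7 = -63 -> checks out
step 9: 1 * -63 = -63 -> the entry is off here
The audit stops at step 9: the recorded entry is wrong and should be top = -63.

step 9, top = -63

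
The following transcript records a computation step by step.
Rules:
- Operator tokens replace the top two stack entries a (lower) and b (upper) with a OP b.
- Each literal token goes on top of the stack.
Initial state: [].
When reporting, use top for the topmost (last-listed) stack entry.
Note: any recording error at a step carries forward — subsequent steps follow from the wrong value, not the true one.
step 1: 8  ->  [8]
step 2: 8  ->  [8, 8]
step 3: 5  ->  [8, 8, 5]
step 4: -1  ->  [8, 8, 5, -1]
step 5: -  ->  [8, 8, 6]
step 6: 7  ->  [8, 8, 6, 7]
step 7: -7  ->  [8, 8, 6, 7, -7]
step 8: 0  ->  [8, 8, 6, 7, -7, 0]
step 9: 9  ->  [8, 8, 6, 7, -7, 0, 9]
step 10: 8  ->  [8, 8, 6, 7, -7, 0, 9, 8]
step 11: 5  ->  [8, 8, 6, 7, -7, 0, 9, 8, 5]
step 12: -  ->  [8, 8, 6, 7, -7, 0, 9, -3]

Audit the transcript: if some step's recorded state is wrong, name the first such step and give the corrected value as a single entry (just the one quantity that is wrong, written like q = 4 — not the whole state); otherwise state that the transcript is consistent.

1. push 8: top = 8 (matches)
2. push 8: top = 8 (checks out)
3. push 5: top = 5 (in agreement)
4. push -1: top = -1 (consistent with the transcript)
5. 5 - -1 = 6 (verified)
6. push 7: top = 7 (checks out)
7. push -7: top = -7 (confirmed correct)
8. push 0: top = 0 (consistent with the transcript)
9. push 9: top = 9 (confirmed correct)
10. push 8: top = 8 (in agreement)
11. push 5: top = 5 (same as recorded)
12. 8 - 5 = 3 (this is not what the transcript shows)
Step 12 is the first one off; corrected, top = 3.

step 12, top = 3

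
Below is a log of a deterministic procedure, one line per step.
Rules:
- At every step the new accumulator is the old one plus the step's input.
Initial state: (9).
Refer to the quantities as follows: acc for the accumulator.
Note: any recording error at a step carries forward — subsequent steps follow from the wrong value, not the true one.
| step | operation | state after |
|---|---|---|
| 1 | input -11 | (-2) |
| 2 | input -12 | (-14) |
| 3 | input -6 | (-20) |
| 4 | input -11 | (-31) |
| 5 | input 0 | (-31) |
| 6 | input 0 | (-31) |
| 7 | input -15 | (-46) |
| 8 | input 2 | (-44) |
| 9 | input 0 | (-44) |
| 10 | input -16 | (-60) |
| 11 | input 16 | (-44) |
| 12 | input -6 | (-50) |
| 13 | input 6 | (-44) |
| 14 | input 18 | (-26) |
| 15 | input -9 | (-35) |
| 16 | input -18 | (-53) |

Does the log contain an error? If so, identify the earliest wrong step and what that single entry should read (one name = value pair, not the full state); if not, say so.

no error

Recomputing the run from the initial state:
step 1: acc = -2
step 2: acc = -14
step 3: acc = -20
step 4: acc = -31
step 5: acc = -31
step 6: acc = -31
step 7: acc = -46
step 8: acc = -44
step 9: acc = -44
step 10: acc = -60
step 11: acc = -44
step 12: acc = -50
step 13: acc = -44
step 14: acc = -26
step 15: acc = -35
step 16: acc = -53
This matches the log at every step.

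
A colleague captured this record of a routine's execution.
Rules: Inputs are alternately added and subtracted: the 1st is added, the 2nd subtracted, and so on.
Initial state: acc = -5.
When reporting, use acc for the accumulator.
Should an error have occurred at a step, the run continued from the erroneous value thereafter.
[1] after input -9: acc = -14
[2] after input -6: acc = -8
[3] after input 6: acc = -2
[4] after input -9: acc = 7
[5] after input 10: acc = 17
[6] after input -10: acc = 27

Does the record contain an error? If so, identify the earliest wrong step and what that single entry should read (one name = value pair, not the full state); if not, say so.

step 1: acc = -5 + -9 = -14 -> no discrepancy
step 2: acc = -14 - -6 = -8 -> checks out
step 3: acc = -8 + 6 = -2 -> confirmed correct
step 4: acc = -2 - -9 = 7 -> checks out
step 5: acc = 7 + 10 = 17 -> consistent with the record
step 6: acc = 17 - -10 = 27 -> consistent with the record
All entries verified; no error found.

no error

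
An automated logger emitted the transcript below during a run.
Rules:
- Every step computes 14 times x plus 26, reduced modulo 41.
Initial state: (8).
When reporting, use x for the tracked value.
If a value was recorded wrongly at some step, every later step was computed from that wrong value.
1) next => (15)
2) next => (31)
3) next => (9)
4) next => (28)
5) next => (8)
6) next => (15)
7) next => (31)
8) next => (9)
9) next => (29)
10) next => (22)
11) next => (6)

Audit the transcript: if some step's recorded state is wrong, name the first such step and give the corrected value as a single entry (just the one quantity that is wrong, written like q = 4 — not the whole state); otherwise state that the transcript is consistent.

step 4, x = 29

step 1: x = (14*8 + 26) mod 41 = 15 -> verified
step 2: x = (14*15 + 26) mod 41 = 31 -> agrees with the transcript
step 3: x = (14*31 + 26) mod 41 = 9 -> confirmed correct
step 4: x = (14*9 + 26) mod 41 = 29 -> first mismatch against the transcript
The earliest wrong entry is at step 4: it should read x = 29.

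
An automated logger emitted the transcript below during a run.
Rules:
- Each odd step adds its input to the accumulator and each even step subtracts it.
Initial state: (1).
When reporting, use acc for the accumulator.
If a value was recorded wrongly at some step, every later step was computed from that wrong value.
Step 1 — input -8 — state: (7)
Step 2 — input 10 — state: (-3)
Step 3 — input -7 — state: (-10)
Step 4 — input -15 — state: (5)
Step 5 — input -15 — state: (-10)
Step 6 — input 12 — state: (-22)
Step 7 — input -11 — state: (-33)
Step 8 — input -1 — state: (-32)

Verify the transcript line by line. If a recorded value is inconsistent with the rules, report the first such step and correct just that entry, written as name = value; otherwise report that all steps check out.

Recomputing the run from the initial state:
step 1: acc = -7
step 2: acc = -17
step 3: acc = -24
step 4: acc = -9
step 5: acc = -24
step 6: acc = -36
step 7: acc = -47
step 8: acc = -46
The first disagreement with the transcript is at step 1, where the value should be acc = -7.

step 1, acc = -7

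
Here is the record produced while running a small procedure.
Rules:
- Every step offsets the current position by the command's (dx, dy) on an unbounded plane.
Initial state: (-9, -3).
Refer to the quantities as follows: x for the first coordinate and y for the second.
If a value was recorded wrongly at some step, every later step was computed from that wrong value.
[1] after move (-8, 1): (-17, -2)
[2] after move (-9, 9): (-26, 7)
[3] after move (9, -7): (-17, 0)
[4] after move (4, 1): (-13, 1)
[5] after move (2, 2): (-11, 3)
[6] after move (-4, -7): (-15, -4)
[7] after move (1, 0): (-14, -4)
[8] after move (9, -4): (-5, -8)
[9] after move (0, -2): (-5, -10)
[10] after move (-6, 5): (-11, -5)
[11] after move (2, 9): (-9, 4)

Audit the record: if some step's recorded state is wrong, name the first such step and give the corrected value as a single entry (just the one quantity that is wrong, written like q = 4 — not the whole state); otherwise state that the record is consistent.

Recomputing the run from the initial state:
step 1: x = -17, y = -2
step 2: x = -26, y = 7
step 3: x = -17, y = 0
step 4: x = -13, y = 1
step 5: x = -11, y = 3
step 6: x = -15, y = -4
step 7: x = -14, y = -4
step 8: x = -5, y = -8
step 9: x = -5, y = -10
step 10: x = -11, y = -5
step 11: x = -9, y = 4
This matches the record at every step.

no error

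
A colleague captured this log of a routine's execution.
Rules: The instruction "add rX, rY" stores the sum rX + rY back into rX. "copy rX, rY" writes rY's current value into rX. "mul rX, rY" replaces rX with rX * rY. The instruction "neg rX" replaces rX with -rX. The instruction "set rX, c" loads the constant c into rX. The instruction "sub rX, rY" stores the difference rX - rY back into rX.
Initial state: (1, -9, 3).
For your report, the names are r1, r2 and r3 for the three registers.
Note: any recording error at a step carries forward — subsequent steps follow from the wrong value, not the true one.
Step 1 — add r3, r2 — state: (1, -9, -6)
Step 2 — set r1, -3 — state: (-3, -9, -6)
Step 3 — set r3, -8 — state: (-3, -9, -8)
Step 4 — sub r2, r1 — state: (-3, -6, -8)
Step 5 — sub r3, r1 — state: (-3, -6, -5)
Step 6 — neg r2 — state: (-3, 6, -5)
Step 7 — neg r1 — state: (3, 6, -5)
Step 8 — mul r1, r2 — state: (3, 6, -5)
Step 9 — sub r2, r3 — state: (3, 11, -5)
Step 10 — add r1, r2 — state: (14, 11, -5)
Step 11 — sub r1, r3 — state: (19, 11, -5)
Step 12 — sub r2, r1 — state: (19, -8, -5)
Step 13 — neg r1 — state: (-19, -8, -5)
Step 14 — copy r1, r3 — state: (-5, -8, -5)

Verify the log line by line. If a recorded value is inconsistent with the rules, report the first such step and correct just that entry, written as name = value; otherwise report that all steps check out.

step 8, r1 = 18

step 1: r3 = 3 + -9 = -6 -> same as recorded
step 2: r1 = -3 -> in agreement
step 3: r3 = -8 -> consistent with the log
step 4: r2 = -9 - -3 = -6 -> in agreement
step 5: r3 = -8 - -3 = -5 -> confirmed correct
step 6: r2 = -(-6) = 6 -> in agreement
step 7: r1 = -(-3) = 3 -> consistent with the log
step 8: r1 = 3 * 6 = 18 -> this is not what the log shows
Conclusion: step 8 carries the first error; the entry should be r1 = 18.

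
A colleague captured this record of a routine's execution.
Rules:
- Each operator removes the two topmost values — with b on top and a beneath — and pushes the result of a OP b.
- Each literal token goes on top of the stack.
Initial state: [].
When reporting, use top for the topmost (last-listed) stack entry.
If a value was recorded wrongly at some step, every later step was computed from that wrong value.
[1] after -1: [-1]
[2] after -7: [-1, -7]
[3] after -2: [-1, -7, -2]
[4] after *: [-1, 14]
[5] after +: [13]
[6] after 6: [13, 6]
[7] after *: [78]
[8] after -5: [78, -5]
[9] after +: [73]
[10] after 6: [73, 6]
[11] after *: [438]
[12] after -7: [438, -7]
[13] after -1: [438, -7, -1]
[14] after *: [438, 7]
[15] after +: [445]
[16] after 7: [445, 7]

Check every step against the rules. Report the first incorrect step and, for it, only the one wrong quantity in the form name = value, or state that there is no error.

Step 1: push -1: top = -1 — same as recorded.
Step 2: push -7: top = -7 — in agreement.
Step 3: push -2: top = -2 — checks out.
Step 4: -7 * -2 = 14 — verified.
Step 5: -1 + 14 = 13 — same as recorded.
Step 6: push 6: top = 6 — no discrepancy.
Step 7: 13 * 6 = 78 — agrees with the record.
Step 8: push -5: top = -5 — checks out.
Step 9: 78 + -5 = 73 — exactly as logged.
Step 10: push 6: top = 6 — matches.
Step 11: 73 * 6 = 438 — verified.
Step 12: push -7: top = -7 — agrees with the record.
Step 13: push -1: top = -1 — confirmed correct.
Step 14: -7 * -1 = 7 — agrees with the record.
Step 15: 438 + 7 = 445 — no discrepancy.
Step 16: push 7: top = 7 — matches.
Each recorded entry agrees with the recomputation.

no error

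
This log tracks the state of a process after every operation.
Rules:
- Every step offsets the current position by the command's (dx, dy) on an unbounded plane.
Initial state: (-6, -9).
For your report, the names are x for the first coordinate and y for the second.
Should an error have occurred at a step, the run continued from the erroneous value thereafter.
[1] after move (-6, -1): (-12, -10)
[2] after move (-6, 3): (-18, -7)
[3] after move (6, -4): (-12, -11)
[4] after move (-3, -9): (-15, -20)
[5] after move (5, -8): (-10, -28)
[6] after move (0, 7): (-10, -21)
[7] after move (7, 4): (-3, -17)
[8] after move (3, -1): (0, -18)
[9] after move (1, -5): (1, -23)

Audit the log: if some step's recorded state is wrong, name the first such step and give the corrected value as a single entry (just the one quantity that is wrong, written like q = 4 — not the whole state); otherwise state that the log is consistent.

no error

Recomputing the run from the initial state:
step 1: x = -12, y = -10
step 2: x = -18, y = -7
step 3: x = -12, y = -11
step 4: x = -15, y = -20
step 5: x = -10, y = -28
step 6: x = -10, y = -21
step 7: x = -3, y = -17
step 8: x = 0, y = -18
step 9: x = 1, y = -23
This matches the log at every step.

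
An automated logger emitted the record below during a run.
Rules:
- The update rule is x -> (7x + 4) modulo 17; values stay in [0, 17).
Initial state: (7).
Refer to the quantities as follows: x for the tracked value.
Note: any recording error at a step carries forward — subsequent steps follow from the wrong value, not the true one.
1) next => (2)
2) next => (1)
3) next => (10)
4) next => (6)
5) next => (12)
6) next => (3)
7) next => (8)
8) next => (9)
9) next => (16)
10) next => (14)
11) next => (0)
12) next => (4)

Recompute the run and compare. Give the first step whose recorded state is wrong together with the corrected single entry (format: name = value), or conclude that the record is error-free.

step 3, x = 11

step 1: x = (7*7 + 4) mod 17 = 2 -> exactly as logged
step 2: x = (7*2 + 4) mod 17 = 1 -> no discrepancy
step 3: x = (7*1 + 4) mod 17 = 11 -> this is not what the record shows
Conclusion: step 3 carries the first error; the entry should be x = 11.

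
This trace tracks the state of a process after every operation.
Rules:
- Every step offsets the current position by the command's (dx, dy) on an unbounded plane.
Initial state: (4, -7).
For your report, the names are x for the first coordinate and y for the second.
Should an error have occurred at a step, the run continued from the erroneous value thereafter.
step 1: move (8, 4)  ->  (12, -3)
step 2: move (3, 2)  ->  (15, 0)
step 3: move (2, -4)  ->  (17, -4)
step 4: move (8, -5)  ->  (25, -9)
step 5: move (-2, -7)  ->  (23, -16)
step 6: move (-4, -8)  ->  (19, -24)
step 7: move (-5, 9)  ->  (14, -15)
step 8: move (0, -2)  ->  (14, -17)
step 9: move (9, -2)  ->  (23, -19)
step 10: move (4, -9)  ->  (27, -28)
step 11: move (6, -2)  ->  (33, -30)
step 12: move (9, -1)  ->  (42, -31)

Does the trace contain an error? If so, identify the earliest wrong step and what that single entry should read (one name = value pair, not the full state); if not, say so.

step 1: x = 4 + (8) = 12, y = -7 + (4) = -3 -> confirmed correct
step 2: x = 12 + (3) = 15, y = -3 + (2) = -1 -> a discrepancy with the trace
First deviation found at step 2; the corrected entry is y = -1.

step 2, y = -1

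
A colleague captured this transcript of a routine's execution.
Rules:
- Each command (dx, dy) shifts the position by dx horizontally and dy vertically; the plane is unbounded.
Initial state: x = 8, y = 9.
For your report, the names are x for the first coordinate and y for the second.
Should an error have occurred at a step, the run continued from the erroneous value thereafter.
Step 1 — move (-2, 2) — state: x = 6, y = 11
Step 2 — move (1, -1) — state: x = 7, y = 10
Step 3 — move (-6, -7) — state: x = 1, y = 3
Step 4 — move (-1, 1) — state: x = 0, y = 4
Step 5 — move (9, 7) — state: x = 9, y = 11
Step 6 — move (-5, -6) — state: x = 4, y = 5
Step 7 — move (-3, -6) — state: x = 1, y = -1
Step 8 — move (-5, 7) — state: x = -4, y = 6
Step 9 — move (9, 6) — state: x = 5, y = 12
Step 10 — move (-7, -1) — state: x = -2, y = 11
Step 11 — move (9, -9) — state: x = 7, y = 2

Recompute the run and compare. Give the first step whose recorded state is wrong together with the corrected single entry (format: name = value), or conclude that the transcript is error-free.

Recomputing the run from the initial state:
step 1: x = 6, y = 11
step 2: x = 7, y = 10
step 3: x = 1, y = 3
step 4: x = 0, y = 4
step 5: x = 9, y = 11
step 6: x = 4, y = 5
step 7: x = 1, y = -1
step 8: x = -4, y = 6
step 9: x = 5, y = 12
step 10: x = -2, y = 11
step 11: x = 7, y = 2
This matches the transcript at every step.

no error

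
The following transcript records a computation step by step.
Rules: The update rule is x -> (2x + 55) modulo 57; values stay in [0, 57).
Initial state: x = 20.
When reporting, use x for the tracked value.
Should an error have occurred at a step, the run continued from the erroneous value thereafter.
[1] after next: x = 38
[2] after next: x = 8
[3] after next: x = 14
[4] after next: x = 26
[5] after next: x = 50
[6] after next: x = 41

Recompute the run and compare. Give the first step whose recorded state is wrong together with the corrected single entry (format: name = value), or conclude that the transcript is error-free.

Recomputing the run from the initial state:
step 1: x = 38
step 2: x = 17
step 3: x = 32
step 4: x = 5
step 5: x = 8
step 6: x = 14
The first disagreement with the transcript is at step 2, where the value should be x = 17.

step 2, x = 17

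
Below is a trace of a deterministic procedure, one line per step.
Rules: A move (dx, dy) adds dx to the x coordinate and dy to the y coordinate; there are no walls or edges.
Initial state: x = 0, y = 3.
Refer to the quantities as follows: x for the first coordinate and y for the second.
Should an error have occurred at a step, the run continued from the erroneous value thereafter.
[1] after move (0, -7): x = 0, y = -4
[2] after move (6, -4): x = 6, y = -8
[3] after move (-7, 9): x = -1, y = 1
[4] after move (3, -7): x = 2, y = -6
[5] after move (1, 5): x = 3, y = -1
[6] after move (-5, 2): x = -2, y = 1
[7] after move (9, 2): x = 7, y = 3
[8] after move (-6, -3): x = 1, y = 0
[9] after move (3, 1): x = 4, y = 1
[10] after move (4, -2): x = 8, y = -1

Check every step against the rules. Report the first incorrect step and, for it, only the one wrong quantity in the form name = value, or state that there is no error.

no error

Recomputing the run from the initial state:
step 1: x = 0, y = -4
step 2: x = 6, y = -8
step 3: x = -1, y = 1
step 4: x = 2, y = -6
step 5: x = 3, y = -1
step 6: x = -2, y = 1
step 7: x = 7, y = 3
step 8: x = 1, y = 0
step 9: x = 4, y = 1
step 10: x = 8, y = -1
This matches the trace at every step.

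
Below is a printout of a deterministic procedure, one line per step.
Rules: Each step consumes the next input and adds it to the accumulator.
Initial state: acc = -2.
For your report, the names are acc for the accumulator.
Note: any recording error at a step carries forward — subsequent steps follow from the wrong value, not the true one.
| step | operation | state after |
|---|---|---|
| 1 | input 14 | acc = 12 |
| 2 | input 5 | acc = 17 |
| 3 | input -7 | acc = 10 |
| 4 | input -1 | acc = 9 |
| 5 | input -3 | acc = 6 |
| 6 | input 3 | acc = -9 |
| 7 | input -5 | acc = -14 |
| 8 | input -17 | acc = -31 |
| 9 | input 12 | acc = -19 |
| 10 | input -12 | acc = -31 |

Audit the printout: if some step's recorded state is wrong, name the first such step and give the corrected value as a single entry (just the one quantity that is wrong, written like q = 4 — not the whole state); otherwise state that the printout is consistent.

step 6, acc = 9

Recomputing the run from the initial state:
step 1: acc = 12
step 2: acc = 17
step 3: acc = 10
step 4: acc = 9
step 5: acc = 6
step 6: acc = 9
step 7: acc = 4
step 8: acc = -13
step 9: acc = -1
step 10: acc = -13
The first disagreement with the printout is at step 6, where the value should be acc = 9.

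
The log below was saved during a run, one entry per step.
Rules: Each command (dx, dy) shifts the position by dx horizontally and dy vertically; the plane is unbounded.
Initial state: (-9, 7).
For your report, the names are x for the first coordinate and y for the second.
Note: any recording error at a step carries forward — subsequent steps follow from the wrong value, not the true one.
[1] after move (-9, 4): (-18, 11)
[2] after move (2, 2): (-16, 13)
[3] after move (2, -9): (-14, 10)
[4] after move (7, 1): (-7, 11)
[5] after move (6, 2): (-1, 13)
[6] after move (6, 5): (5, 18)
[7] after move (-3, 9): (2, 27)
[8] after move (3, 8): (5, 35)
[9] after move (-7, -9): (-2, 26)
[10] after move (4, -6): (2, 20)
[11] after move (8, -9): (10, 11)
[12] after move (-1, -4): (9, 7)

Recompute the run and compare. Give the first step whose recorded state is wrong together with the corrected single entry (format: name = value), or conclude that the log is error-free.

Recomputing the run from the initial state:
step 1: x = -18, y = 11
step 2: x = -16, y = 13
step 3: x = -14, y = 4
step 4: x = -7, y = 5
step 5: x = -1, y = 7
step 6: x = 5, y = 12
step 7: x = 2, y = 21
step 8: x = 5, y = 29
step 9: x = -2, y = 20
step 10: x = 2, y = 14
step 11: x = 10, y = 5
step 12: x = 9, y = 1
The first disagreement with the log is at step 3, where the value should be y = 4.

step 3, y = 4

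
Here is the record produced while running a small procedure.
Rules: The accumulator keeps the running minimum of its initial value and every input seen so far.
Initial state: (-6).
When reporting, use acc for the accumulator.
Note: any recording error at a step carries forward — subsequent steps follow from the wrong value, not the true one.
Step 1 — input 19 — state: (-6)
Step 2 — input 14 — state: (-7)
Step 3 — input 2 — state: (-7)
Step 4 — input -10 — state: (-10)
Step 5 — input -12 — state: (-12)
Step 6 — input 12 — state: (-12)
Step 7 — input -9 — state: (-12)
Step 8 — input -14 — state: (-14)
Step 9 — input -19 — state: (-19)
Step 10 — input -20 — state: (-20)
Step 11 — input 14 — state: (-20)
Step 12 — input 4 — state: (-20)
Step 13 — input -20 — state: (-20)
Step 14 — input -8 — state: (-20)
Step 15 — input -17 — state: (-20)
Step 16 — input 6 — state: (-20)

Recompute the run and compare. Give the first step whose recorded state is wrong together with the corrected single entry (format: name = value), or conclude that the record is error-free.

step 2, acc = -6

step 1: acc = min(-6, 19) = -6 -> consistent with the record
step 2: acc = min(-6, 14) = -6 -> the entry is off here
That makes step 2 the first incorrect line — acc = -6 is what it should show.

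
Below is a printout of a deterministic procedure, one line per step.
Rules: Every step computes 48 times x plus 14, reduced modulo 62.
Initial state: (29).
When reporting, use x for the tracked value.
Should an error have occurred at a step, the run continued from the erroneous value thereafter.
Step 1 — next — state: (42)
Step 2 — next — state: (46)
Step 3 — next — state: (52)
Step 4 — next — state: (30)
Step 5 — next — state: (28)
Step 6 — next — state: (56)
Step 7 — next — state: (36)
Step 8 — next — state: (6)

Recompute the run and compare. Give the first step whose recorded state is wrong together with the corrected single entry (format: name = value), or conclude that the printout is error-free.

step 1: x = (48*29 + 14) mod 62 = 42 -> verified
step 2: x = (48*42 + 14) mod 62 = 46 -> verified
step 3: x = (48*46 + 14) mod 62 = 52 -> in agreement
step 4: x = (48*52 + 14) mod 62 = 30 -> in agreement
step 5: x = (48*30 + 14) mod 62 = 28 -> confirmed correct
step 6: x = (48*28 + 14) mod 62 = 56 -> matches
step 7: x = (48*56 + 14) mod 62 = 36 -> same as recorded
step 8: x = (48*36 + 14) mod 62 = 6 -> exactly as logged
All entries verified; no error found.

no error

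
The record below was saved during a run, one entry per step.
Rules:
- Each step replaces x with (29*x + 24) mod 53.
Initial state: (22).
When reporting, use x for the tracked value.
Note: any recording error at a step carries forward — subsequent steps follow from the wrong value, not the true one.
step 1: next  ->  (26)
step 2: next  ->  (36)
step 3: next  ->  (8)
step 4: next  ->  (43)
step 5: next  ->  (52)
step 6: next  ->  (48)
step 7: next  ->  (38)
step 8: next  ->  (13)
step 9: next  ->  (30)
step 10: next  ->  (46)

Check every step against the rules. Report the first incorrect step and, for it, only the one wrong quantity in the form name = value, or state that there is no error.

step 4, x = 44

Recomputing the run from the initial state:
step 1: x = 26
step 2: x = 36
step 3: x = 8
step 4: x = 44
step 5: x = 28
step 6: x = 41
step 7: x = 47
step 8: x = 9
step 9: x = 20
step 10: x = 21
The first disagreement with the record is at step 4, where the value should be x = 44.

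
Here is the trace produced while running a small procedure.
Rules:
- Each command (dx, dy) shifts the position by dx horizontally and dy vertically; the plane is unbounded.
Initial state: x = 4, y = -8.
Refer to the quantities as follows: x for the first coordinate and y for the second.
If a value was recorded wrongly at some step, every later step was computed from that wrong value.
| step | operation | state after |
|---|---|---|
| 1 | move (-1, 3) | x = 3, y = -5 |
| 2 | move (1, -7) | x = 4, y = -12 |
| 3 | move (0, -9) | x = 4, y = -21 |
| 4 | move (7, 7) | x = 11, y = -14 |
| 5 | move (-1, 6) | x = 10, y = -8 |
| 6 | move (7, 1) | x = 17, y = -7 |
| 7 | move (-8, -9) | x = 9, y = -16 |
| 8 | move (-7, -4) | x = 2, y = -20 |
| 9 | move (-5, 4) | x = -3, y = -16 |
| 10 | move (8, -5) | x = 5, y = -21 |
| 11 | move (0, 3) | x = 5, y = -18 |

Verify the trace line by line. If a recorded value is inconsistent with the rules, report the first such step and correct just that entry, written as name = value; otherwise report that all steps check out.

Recomputing the run from the initial state:
step 1: x = 3, y = -5
step 2: x = 4, y = -12
step 3: x = 4, y = -21
step 4: x = 11, y = -14
step 5: x = 10, y = -8
step 6: x = 17, y = -7
step 7: x = 9, y = -16
step 8: x = 2, y = -20
step 9: x = -3, y = -16
step 10: x = 5, y = -21
step 11: x = 5, y = -18
This matches the trace at every step.

no error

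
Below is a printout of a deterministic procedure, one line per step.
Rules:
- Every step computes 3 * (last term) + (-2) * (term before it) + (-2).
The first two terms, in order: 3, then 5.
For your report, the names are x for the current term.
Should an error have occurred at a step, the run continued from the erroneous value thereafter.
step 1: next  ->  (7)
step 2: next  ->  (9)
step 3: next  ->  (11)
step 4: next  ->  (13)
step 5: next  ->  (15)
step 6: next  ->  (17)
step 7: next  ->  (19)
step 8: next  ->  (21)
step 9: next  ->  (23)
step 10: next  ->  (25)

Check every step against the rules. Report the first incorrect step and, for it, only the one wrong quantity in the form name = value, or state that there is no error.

Step 1: x = 3*(5) + (-2)*(3) + (-2) = 7 — confirmed correct.
Step 2: x = 3*(7) + (-2)*(5) + (-2) = 9 — in agreement.
Step 3: x = 3*(9) + (-2)*(7) + (-2) = 11 — consistent with the printout.
Step 4: x = 3*(11) + (-2)*(9) + (-2) = 13 — matches.
Step 5: x = 3*(13) + (-2)*(11) + (-2) = 15 — no discrepancy.
Step 6: x = 3*(15) + (-2)*(13) + (-2) = 17 — confirmed correct.
Step 7: x = 3*(17) + (-2)*(15) + (-2) = 19 — verified.
Step 8: x = 3*(19) + (-2)*(17) + (-2) = 21 — exactly as logged.
Step 9: x = 3*(21) + (-2)*(19) + (-2) = 23 — consistent with the printout.
Step 10: x = 3*(23) + (-2)*(21) + (-2) = 25 — matches.
Nothing is out of place; the run is error-free.

no error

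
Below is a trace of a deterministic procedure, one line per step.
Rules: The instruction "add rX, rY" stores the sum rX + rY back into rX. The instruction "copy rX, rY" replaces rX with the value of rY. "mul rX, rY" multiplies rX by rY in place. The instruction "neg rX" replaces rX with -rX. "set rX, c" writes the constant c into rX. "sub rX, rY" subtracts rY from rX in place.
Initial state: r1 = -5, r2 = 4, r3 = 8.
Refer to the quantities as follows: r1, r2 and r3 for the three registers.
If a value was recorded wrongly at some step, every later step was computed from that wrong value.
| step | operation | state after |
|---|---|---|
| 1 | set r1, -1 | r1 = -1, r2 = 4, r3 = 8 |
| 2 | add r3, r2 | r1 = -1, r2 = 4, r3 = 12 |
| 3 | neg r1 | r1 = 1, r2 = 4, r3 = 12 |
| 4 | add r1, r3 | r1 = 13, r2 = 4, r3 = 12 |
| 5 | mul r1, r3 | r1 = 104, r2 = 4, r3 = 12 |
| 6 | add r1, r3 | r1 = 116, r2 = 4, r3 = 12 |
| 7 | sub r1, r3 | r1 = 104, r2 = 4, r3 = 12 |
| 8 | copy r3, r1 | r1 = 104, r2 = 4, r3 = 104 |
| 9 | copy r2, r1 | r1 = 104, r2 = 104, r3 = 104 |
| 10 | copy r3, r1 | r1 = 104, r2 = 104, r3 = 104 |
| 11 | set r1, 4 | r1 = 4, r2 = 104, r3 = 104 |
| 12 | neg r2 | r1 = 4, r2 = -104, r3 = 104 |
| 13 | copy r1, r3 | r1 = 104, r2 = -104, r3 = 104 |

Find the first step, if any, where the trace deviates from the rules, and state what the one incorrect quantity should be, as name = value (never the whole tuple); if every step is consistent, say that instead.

step 5, r1 = 156

Recomputing the run from the initial state:
step 1: r1 = -1, r2 = 4, r3 = 8
step 2: r1 = -1, r2 = 4, r3 = 12
step 3: r1 = 1, r2 = 4, r3 = 12
step 4: r1 = 13, r2 = 4, r3 = 12
step 5: r1 = 156, r2 = 4, r3 = 12
step 6: r1 = 168, r2 = 4, r3 = 12
step 7: r1 = 156, r2 = 4, r3 = 12
step 8: r1 = 156, r2 = 4, r3 = 156
step 9: r1 = 156, r2 = 156, r3 = 156
step 10: r1 = 156, r2 = 156, r3 = 156
step 11: r1 = 4, r2 = 156, r3 = 156
step 12: r1 = 4, r2 = -156, r3 = 156
step 13: r1 = 156, r2 = -156, r3 = 156
The first disagreement with the trace is at step 5, where the value should be r1 = 156.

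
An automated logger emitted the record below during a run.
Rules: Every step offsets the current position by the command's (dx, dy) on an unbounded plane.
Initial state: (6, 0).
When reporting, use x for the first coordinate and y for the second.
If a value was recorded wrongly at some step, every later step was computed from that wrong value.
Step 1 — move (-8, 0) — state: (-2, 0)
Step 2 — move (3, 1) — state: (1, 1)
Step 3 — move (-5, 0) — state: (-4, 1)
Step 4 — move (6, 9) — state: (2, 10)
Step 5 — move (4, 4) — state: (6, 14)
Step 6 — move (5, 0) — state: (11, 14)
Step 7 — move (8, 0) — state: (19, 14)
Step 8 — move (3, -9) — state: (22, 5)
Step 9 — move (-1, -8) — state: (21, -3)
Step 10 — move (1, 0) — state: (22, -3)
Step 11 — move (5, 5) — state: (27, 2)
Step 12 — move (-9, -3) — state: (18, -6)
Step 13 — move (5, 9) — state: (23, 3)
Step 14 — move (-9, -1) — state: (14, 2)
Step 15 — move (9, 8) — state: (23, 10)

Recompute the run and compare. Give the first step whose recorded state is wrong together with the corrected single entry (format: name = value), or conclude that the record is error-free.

Recomputing the run from the initial state:
step 1: x = -2, y = 0
step 2: x = 1, y = 1
step 3: x = -4, y = 1
step 4: x = 2, y = 10
step 5: x = 6, y = 14
step 6: x = 11, y = 14
step 7: x = 19, y = 14
step 8: x = 22, y = 5
step 9: x = 21, y = -3
step 10: x = 22, y = -3
step 11: x = 27, y = 2
step 12: x = 18, y = -1
step 13: x = 23, y = 8
step 14: x = 14, y = 7
step 15: x = 23, y = 15
The first disagreement with the record is at step 12, where the value should be y = -1.

step 12, y = -1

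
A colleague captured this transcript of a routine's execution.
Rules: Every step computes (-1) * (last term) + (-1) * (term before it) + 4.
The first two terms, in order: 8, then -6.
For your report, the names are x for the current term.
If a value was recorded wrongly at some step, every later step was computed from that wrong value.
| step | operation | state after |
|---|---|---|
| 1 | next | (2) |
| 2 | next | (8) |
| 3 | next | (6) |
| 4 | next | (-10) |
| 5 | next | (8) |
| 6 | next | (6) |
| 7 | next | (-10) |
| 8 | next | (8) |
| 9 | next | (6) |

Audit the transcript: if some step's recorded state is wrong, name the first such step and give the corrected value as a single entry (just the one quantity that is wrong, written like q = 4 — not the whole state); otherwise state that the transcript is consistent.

step 3, x = -6

Recomputing the run from the initial state:
step 1: x = 2
step 2: x = 8
step 3: x = -6
step 4: x = 2
step 5: x = 8
step 6: x = -6
step 7: x = 2
step 8: x = 8
step 9: x = -6
The first disagreement with the transcript is at step 3, where the value should be x = -6.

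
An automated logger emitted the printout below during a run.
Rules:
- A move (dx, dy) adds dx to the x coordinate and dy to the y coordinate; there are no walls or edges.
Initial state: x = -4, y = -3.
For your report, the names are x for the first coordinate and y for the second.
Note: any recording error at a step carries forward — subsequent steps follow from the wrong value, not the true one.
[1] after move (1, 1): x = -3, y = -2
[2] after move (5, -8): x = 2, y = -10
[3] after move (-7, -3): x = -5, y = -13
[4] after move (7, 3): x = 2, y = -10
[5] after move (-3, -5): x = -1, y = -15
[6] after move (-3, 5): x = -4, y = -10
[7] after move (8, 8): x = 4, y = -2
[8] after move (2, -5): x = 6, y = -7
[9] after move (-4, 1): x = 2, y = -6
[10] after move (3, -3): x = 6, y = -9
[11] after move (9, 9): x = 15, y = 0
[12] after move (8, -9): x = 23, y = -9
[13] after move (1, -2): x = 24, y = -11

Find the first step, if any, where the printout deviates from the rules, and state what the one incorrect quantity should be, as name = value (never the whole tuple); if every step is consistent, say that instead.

step 10, x = 5

Recomputing the run from the initial state:
step 1: x = -3, y = -2
step 2: x = 2, y = -10
step 3: x = -5, y = -13
step 4: x = 2, y = -10
step 5: x = -1, y = -15
step 6: x = -4, y = -10
step 7: x = 4, y = -2
step 8: x = 6, y = -7
step 9: x = 2, y = -6
step 10: x = 5, y = -9
step 11: x = 14, y = 0
step 12: x = 22, y = -9
step 13: x = 23, y = -11
The first disagreement with the printout is at step 10, where the value should be x = 5.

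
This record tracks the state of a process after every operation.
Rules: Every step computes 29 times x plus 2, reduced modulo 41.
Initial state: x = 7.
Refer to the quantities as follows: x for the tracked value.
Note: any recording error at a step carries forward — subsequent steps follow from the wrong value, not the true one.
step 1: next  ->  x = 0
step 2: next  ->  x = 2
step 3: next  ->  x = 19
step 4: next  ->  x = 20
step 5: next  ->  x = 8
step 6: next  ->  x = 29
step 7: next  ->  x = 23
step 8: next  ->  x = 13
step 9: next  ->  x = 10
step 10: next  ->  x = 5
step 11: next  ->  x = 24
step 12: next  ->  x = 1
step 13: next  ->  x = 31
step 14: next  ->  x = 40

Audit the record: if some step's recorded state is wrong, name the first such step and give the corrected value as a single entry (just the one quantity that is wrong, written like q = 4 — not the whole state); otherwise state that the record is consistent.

1. x = (29*7 + 2) mod 41 = 0 (confirmed correct)
2. x = (29*0 + 2) mod 41 = 2 (confirmed correct)
3. x = (29*2 + 2) mod 41 = 19 (no discrepancy)
4. x = (29*19 + 2) mod 41 = 20 (matches)
5. x = (29*20 + 2) mod 41 = 8 (checks out)
6. x = (29*8 + 2) mod 41 = 29 (exactly as logged)
7. x = (29*29 + 2) mod 41 = 23 (in agreement)
8. x = (29*23 + 2) mod 41 = 13 (agrees with the record)
9. x = (29*13 + 2) mod 41 = 10 (agrees with the record)
10. x = (29*10 + 2) mod 41 = 5 (exactly as logged)
11. x = (29*5 + 2) mod 41 = 24 (matches)
12. x = (29*24 + 2) mod 41 = 1 (matches)
13. x = (29*1 + 2) mod 41 = 31 (checks out)
14. x = (29*31 + 2) mod 41 = 40 (in agreement)
Each recorded entry agrees with the recomputation.

no error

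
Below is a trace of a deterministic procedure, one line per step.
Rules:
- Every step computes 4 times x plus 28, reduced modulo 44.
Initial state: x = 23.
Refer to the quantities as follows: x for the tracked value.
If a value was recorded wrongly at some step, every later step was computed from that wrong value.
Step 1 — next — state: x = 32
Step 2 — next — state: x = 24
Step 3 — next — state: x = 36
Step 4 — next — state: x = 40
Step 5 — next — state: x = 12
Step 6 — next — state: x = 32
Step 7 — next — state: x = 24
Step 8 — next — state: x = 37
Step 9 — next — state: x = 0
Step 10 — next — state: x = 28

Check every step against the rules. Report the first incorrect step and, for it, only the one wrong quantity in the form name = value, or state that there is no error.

step 8, x = 36

Step 1: x = (4*23 + 28) mod 44 = 32 — checks out.
Step 2: x = (4*32 + 28) mod 44 = 24 — checks out.
Step 3: x = (4*24 + 28) mod 44 = 36 — verified.
Step 4: x = (4*36 + 28) mod 44 = 40 — agrees with the trace.
Step 5: x = (4*40 + 28) mod 44 = 12 — matches.
Step 6: x = (4*12 + 28) mod 44 = 32 — confirmed correct.
Step 7: x = (4*32 + 28) mod 44 = 24 — same as recorded.
Step 8: x = (4*24 + 28) mod 44 = 36 — the trace has a different value.
First deviation found at step 8; the corrected entry is x = 36.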